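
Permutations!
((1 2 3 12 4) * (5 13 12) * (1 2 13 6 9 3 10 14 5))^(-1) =(1 3 9 6 5 14 10 2 4 12 13)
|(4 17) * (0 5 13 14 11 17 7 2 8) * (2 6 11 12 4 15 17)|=|(0 5 13 14 12 4 7 6 11 2 8)(15 17)|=22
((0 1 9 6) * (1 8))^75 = (9)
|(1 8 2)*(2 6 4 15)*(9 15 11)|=8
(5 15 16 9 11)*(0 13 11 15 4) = (0 13 11 5 4)(9 15 16) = [13, 1, 2, 3, 0, 4, 6, 7, 8, 15, 10, 5, 12, 11, 14, 16, 9]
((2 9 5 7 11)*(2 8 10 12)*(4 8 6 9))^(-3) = (2 8 12 4 10)(5 11 9 7 6) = ((2 4 8 10 12)(5 7 11 6 9))^(-3)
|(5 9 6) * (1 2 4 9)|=6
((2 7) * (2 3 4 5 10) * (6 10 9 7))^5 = (2 10 6)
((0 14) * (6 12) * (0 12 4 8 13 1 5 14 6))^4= ((0 6 4 8 13 1 5 14 12))^4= (0 13 12 8 14 4 5 6 1)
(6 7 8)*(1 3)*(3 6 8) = (8)(1 6 7 3) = [0, 6, 2, 1, 4, 5, 7, 3, 8]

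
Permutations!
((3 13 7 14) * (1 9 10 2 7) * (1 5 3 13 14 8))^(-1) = (1 8 7 2 10 9)(3 5 13 14)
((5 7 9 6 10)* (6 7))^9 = (10)(7 9)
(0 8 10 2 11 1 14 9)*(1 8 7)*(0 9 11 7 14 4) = (0 14 11 8 10 2 7 1 4) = [14, 4, 7, 3, 0, 5, 6, 1, 10, 9, 2, 8, 12, 13, 11]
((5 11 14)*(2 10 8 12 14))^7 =(14)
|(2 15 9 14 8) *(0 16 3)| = 15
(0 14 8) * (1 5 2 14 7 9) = (0 7 9 1 5 2 14 8) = [7, 5, 14, 3, 4, 2, 6, 9, 0, 1, 10, 11, 12, 13, 8]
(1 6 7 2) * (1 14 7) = (1 6)(2 14 7) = [0, 6, 14, 3, 4, 5, 1, 2, 8, 9, 10, 11, 12, 13, 7]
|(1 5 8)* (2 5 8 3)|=|(1 8)(2 5 3)|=6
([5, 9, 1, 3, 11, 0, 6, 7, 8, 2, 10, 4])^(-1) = [5, 2, 9, 3, 11, 0, 6, 7, 8, 1, 10, 4]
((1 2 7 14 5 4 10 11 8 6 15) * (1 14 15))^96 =((1 2 7 15 14 5 4 10 11 8 6))^96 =(1 11 5 7 6 10 14 2 8 4 15)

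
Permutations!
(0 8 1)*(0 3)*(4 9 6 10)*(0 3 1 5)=(0 8 5)(4 9 6 10)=[8, 1, 2, 3, 9, 0, 10, 7, 5, 6, 4]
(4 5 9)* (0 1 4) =(0 1 4 5 9) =[1, 4, 2, 3, 5, 9, 6, 7, 8, 0]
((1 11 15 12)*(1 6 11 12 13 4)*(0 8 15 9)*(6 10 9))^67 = (0 4 9 13 10 15 12 8 1)(6 11) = ((0 8 15 13 4 1 12 10 9)(6 11))^67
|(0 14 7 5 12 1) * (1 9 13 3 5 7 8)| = |(0 14 8 1)(3 5 12 9 13)| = 20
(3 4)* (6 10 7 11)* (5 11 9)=(3 4)(5 11 6 10 7 9)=[0, 1, 2, 4, 3, 11, 10, 9, 8, 5, 7, 6]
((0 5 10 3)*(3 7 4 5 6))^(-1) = (0 3 6)(4 7 10 5)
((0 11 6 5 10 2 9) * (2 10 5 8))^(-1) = ((0 11 6 8 2 9))^(-1) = (0 9 2 8 6 11)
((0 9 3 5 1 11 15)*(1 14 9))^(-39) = ((0 1 11 15)(3 5 14 9))^(-39) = (0 1 11 15)(3 5 14 9)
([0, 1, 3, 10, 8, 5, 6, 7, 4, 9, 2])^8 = [0, 1, 10, 2, 4, 5, 6, 7, 8, 9, 3]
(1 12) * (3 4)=(1 12)(3 4)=[0, 12, 2, 4, 3, 5, 6, 7, 8, 9, 10, 11, 1]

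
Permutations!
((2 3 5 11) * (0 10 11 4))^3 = (0 2 4 11 5 10 3)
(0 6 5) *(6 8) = [8, 1, 2, 3, 4, 0, 5, 7, 6] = (0 8 6 5)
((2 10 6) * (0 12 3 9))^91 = ((0 12 3 9)(2 10 6))^91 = (0 9 3 12)(2 10 6)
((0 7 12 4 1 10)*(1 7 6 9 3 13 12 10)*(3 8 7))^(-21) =(0 8)(3 4 12 13)(6 7)(9 10)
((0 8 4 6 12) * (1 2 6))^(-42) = ((0 8 4 1 2 6 12))^(-42) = (12)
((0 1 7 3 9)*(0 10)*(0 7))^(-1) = ((0 1)(3 9 10 7))^(-1) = (0 1)(3 7 10 9)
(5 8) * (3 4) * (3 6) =(3 4 6)(5 8) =[0, 1, 2, 4, 6, 8, 3, 7, 5]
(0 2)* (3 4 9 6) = [2, 1, 0, 4, 9, 5, 3, 7, 8, 6] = (0 2)(3 4 9 6)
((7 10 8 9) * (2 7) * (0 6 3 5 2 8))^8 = (0 6 3 5 2 7 10)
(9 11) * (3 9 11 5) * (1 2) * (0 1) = [1, 2, 0, 9, 4, 3, 6, 7, 8, 5, 10, 11] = (11)(0 1 2)(3 9 5)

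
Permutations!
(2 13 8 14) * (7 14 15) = (2 13 8 15 7 14) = [0, 1, 13, 3, 4, 5, 6, 14, 15, 9, 10, 11, 12, 8, 2, 7]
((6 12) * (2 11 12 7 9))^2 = (2 12 7)(6 9 11)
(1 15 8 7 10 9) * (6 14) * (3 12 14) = (1 15 8 7 10 9)(3 12 14 6) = [0, 15, 2, 12, 4, 5, 3, 10, 7, 1, 9, 11, 14, 13, 6, 8]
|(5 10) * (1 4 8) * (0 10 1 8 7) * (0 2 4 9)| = |(0 10 5 1 9)(2 4 7)| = 15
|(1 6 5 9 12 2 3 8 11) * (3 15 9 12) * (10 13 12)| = |(1 6 5 10 13 12 2 15 9 3 8 11)| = 12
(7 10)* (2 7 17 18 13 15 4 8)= [0, 1, 7, 3, 8, 5, 6, 10, 2, 9, 17, 11, 12, 15, 14, 4, 16, 18, 13]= (2 7 10 17 18 13 15 4 8)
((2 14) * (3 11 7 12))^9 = (2 14)(3 11 7 12)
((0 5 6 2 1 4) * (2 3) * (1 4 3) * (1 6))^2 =(6)(0 1 2)(3 4 5)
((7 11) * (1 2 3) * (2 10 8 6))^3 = (1 6)(2 10)(3 8)(7 11)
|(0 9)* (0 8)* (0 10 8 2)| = 6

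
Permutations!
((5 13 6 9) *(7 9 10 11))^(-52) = ((5 13 6 10 11 7 9))^(-52) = (5 11 13 7 6 9 10)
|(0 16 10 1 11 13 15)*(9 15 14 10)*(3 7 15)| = |(0 16 9 3 7 15)(1 11 13 14 10)| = 30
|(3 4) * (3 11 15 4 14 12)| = |(3 14 12)(4 11 15)| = 3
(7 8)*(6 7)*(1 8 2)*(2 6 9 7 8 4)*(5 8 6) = (1 4 2)(5 8 9 7) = [0, 4, 1, 3, 2, 8, 6, 5, 9, 7]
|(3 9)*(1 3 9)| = |(9)(1 3)| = 2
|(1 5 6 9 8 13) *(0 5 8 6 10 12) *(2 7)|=|(0 5 10 12)(1 8 13)(2 7)(6 9)|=12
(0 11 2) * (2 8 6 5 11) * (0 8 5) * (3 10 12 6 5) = (0 2 8 5 11 3 10 12 6) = [2, 1, 8, 10, 4, 11, 0, 7, 5, 9, 12, 3, 6]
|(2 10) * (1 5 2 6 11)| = |(1 5 2 10 6 11)| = 6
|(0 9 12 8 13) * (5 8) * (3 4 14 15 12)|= |(0 9 3 4 14 15 12 5 8 13)|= 10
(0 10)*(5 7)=(0 10)(5 7)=[10, 1, 2, 3, 4, 7, 6, 5, 8, 9, 0]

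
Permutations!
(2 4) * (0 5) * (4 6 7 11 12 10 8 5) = (0 4 2 6 7 11 12 10 8 5) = [4, 1, 6, 3, 2, 0, 7, 11, 5, 9, 8, 12, 10]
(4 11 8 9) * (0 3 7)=(0 3 7)(4 11 8 9)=[3, 1, 2, 7, 11, 5, 6, 0, 9, 4, 10, 8]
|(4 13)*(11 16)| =|(4 13)(11 16)| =2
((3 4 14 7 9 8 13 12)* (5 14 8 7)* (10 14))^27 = (14)(3 8 12 4 13)(7 9)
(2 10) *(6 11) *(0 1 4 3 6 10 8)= (0 1 4 3 6 11 10 2 8)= [1, 4, 8, 6, 3, 5, 11, 7, 0, 9, 2, 10]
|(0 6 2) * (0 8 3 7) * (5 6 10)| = 8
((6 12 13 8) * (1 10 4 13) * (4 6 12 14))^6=(1 8 4 6)(10 12 13 14)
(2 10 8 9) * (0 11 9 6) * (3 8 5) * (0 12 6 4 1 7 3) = (0 11 9 2 10 5)(1 7 3 8 4)(6 12) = [11, 7, 10, 8, 1, 0, 12, 3, 4, 2, 5, 9, 6]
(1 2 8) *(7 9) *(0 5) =(0 5)(1 2 8)(7 9) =[5, 2, 8, 3, 4, 0, 6, 9, 1, 7]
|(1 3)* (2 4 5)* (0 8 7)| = |(0 8 7)(1 3)(2 4 5)| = 6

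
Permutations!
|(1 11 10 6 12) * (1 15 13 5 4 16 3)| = |(1 11 10 6 12 15 13 5 4 16 3)| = 11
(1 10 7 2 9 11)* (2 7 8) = (1 10 8 2 9 11) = [0, 10, 9, 3, 4, 5, 6, 7, 2, 11, 8, 1]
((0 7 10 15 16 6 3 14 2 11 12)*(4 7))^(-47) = ((0 4 7 10 15 16 6 3 14 2 11 12))^(-47) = (0 4 7 10 15 16 6 3 14 2 11 12)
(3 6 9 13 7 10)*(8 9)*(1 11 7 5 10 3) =(1 11 7 3 6 8 9 13 5 10) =[0, 11, 2, 6, 4, 10, 8, 3, 9, 13, 1, 7, 12, 5]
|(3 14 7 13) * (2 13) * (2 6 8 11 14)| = |(2 13 3)(6 8 11 14 7)| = 15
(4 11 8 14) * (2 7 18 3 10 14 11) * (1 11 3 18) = (18)(1 11 8 3 10 14 4 2 7) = [0, 11, 7, 10, 2, 5, 6, 1, 3, 9, 14, 8, 12, 13, 4, 15, 16, 17, 18]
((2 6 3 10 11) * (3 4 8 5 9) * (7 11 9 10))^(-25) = (2 10)(3 4)(5 11)(6 9)(7 8)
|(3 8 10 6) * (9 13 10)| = 6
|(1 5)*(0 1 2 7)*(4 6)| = |(0 1 5 2 7)(4 6)| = 10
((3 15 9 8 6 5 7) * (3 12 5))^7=(3 9 6 15 8)(5 7 12)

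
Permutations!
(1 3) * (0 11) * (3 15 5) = (0 11)(1 15 5 3) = [11, 15, 2, 1, 4, 3, 6, 7, 8, 9, 10, 0, 12, 13, 14, 5]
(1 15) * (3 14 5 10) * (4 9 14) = (1 15)(3 4 9 14 5 10) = [0, 15, 2, 4, 9, 10, 6, 7, 8, 14, 3, 11, 12, 13, 5, 1]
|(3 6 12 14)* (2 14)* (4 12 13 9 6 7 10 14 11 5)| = |(2 11 5 4 12)(3 7 10 14)(6 13 9)| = 60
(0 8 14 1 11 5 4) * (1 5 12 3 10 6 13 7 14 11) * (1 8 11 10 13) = (0 11 12 3 13 7 14 5 4)(1 8 10 6) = [11, 8, 2, 13, 0, 4, 1, 14, 10, 9, 6, 12, 3, 7, 5]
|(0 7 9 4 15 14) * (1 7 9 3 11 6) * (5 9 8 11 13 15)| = 30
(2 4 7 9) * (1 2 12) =(1 2 4 7 9 12) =[0, 2, 4, 3, 7, 5, 6, 9, 8, 12, 10, 11, 1]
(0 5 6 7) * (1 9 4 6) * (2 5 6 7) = (0 6 2 5 1 9 4 7) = [6, 9, 5, 3, 7, 1, 2, 0, 8, 4]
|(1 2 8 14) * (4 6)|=4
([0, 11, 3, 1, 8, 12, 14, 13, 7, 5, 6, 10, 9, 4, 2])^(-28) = [0, 1, 2, 3, 4, 9, 6, 7, 8, 12, 10, 11, 5, 13, 14]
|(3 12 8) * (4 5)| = 6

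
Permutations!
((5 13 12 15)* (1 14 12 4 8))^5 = (1 13 12 8 5 14 4 15) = ((1 14 12 15 5 13 4 8))^5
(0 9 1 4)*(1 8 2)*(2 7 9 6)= (0 6 2 1 4)(7 9 8)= [6, 4, 1, 3, 0, 5, 2, 9, 7, 8]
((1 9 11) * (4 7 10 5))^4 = ((1 9 11)(4 7 10 5))^4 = (1 9 11)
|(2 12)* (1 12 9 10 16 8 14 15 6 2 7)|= |(1 12 7)(2 9 10 16 8 14 15 6)|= 24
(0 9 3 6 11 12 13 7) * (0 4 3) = (0 9)(3 6 11 12 13 7 4) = [9, 1, 2, 6, 3, 5, 11, 4, 8, 0, 10, 12, 13, 7]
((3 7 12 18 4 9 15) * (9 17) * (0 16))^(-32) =((0 16)(3 7 12 18 4 17 9 15))^(-32) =(18)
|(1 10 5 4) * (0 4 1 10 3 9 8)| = 8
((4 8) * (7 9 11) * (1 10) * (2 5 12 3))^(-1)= (1 10)(2 3 12 5)(4 8)(7 11 9)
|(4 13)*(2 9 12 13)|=|(2 9 12 13 4)|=5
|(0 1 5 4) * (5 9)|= 5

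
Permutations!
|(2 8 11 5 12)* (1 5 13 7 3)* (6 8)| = |(1 5 12 2 6 8 11 13 7 3)| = 10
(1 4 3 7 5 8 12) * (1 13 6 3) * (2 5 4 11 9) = (1 11 9 2 5 8 12 13 6 3 7 4) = [0, 11, 5, 7, 1, 8, 3, 4, 12, 2, 10, 9, 13, 6]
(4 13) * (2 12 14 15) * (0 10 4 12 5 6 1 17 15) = [10, 17, 5, 3, 13, 6, 1, 7, 8, 9, 4, 11, 14, 12, 0, 2, 16, 15] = (0 10 4 13 12 14)(1 17 15 2 5 6)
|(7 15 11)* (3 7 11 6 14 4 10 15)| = 10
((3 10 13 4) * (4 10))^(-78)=((3 4)(10 13))^(-78)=(13)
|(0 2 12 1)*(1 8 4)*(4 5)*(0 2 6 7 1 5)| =14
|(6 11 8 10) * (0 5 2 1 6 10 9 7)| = 9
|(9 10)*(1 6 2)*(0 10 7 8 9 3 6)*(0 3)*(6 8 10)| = |(0 6 2 1 3 8 9 7 10)| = 9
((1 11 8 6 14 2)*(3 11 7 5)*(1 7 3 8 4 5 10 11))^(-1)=((1 3)(2 7 10 11 4 5 8 6 14))^(-1)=(1 3)(2 14 6 8 5 4 11 10 7)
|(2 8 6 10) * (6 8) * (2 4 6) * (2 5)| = |(2 5)(4 6 10)| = 6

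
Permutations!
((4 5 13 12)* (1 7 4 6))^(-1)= (1 6 12 13 5 4 7)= ((1 7 4 5 13 12 6))^(-1)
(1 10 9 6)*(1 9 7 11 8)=(1 10 7 11 8)(6 9)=[0, 10, 2, 3, 4, 5, 9, 11, 1, 6, 7, 8]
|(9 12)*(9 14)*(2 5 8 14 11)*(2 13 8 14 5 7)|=14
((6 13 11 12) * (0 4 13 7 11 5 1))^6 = (0 4 13 5 1)(6 11)(7 12)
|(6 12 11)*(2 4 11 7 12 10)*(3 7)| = 15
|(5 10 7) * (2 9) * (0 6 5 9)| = |(0 6 5 10 7 9 2)| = 7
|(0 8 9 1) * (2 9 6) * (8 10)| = |(0 10 8 6 2 9 1)| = 7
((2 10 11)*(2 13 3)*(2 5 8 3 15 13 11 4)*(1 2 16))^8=((1 2 10 4 16)(3 5 8)(13 15))^8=(1 4 2 16 10)(3 8 5)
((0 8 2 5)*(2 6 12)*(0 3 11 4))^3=(0 12 3)(2 11 8)(4 6 5)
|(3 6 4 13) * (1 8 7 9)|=4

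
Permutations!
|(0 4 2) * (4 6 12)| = |(0 6 12 4 2)| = 5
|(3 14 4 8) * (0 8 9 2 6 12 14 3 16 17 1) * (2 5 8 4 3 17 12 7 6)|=22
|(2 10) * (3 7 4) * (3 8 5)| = 10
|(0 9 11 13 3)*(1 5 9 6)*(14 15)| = |(0 6 1 5 9 11 13 3)(14 15)| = 8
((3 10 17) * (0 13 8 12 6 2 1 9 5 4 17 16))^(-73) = ((0 13 8 12 6 2 1 9 5 4 17 3 10 16))^(-73) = (0 3 5 2 8 16 17 9 6 13 10 4 1 12)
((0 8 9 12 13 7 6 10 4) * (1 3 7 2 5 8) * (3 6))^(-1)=((0 1 6 10 4)(2 5 8 9 12 13)(3 7))^(-1)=(0 4 10 6 1)(2 13 12 9 8 5)(3 7)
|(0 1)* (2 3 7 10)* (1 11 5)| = 4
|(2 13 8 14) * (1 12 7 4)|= 4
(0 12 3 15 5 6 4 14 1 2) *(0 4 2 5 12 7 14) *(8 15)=(0 7 14 1 5 6 2 4)(3 8 15 12)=[7, 5, 4, 8, 0, 6, 2, 14, 15, 9, 10, 11, 3, 13, 1, 12]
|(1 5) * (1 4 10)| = |(1 5 4 10)| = 4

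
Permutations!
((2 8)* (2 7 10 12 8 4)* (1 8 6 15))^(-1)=(1 15 6 12 10 7 8)(2 4)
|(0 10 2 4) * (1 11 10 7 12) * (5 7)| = 9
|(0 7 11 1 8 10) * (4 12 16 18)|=12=|(0 7 11 1 8 10)(4 12 16 18)|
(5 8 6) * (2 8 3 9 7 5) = [0, 1, 8, 9, 4, 3, 2, 5, 6, 7] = (2 8 6)(3 9 7 5)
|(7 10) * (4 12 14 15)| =|(4 12 14 15)(7 10)| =4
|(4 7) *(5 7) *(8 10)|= 6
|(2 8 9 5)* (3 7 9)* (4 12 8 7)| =4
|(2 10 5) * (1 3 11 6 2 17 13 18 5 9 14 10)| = |(1 3 11 6 2)(5 17 13 18)(9 14 10)| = 60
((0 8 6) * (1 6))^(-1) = ((0 8 1 6))^(-1) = (0 6 1 8)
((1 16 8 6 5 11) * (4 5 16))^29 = ((1 4 5 11)(6 16 8))^29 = (1 4 5 11)(6 8 16)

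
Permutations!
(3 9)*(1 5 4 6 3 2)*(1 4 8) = (1 5 8)(2 4 6 3 9) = [0, 5, 4, 9, 6, 8, 3, 7, 1, 2]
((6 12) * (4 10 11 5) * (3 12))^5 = (3 6 12)(4 10 11 5)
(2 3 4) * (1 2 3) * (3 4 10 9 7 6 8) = (1 2)(3 10 9 7 6 8) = [0, 2, 1, 10, 4, 5, 8, 6, 3, 7, 9]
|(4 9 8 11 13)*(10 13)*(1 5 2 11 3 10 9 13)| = |(1 5 2 11 9 8 3 10)(4 13)| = 8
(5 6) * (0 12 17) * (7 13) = (0 12 17)(5 6)(7 13) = [12, 1, 2, 3, 4, 6, 5, 13, 8, 9, 10, 11, 17, 7, 14, 15, 16, 0]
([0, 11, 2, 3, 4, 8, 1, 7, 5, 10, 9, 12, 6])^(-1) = [0, 6, 2, 3, 4, 8, 12, 7, 5, 10, 9, 1, 11]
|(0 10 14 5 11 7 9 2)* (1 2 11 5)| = 15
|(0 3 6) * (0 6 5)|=3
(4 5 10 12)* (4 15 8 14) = (4 5 10 12 15 8 14) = [0, 1, 2, 3, 5, 10, 6, 7, 14, 9, 12, 11, 15, 13, 4, 8]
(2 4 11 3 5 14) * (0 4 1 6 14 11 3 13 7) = (0 4 3 5 11 13 7)(1 6 14 2) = [4, 6, 1, 5, 3, 11, 14, 0, 8, 9, 10, 13, 12, 7, 2]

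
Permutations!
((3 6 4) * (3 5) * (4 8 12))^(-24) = ((3 6 8 12 4 5))^(-24) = (12)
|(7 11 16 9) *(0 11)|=5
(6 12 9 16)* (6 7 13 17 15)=(6 12 9 16 7 13 17 15)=[0, 1, 2, 3, 4, 5, 12, 13, 8, 16, 10, 11, 9, 17, 14, 6, 7, 15]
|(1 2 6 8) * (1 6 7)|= 6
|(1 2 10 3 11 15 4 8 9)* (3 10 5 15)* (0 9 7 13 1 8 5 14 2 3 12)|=18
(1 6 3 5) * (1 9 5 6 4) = (1 4)(3 6)(5 9) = [0, 4, 2, 6, 1, 9, 3, 7, 8, 5]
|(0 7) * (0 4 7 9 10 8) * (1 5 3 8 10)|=|(10)(0 9 1 5 3 8)(4 7)|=6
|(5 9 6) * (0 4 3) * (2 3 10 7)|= |(0 4 10 7 2 3)(5 9 6)|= 6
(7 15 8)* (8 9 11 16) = (7 15 9 11 16 8) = [0, 1, 2, 3, 4, 5, 6, 15, 7, 11, 10, 16, 12, 13, 14, 9, 8]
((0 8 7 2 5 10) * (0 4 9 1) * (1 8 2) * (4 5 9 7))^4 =((0 2 9 8 4 7 1)(5 10))^4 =(10)(0 4 2 7 9 1 8)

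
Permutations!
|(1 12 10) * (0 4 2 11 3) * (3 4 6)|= 3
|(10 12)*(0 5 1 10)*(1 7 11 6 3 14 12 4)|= 24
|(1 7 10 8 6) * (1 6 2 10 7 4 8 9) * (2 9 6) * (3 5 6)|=|(1 4 8 9)(2 10 3 5 6)|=20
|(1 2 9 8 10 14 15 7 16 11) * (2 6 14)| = 28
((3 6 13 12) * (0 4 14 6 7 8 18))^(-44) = ((0 4 14 6 13 12 3 7 8 18))^(-44) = (0 3 14 8 13)(4 7 6 18 12)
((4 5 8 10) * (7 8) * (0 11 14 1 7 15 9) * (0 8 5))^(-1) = (0 4 10 8 9 15 5 7 1 14 11)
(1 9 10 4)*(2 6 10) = (1 9 2 6 10 4) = [0, 9, 6, 3, 1, 5, 10, 7, 8, 2, 4]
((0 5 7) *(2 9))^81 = (2 9) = ((0 5 7)(2 9))^81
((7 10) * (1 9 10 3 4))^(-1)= (1 4 3 7 10 9)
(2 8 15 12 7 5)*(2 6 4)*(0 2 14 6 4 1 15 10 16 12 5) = [2, 15, 8, 3, 14, 4, 1, 0, 10, 9, 16, 11, 7, 13, 6, 5, 12] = (0 2 8 10 16 12 7)(1 15 5 4 14 6)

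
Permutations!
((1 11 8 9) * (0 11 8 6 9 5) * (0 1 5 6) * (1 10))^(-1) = (0 11)(1 10 5 9 6 8) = ((0 11)(1 8 6 9 5 10))^(-1)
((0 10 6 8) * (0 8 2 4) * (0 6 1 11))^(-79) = (0 10 1 11)(2 6 4)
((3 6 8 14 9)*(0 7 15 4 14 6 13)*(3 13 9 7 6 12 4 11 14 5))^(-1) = (0 13 9 3 5 4 12 8 6)(7 14 11 15)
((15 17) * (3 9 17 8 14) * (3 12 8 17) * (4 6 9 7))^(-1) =(3 9 6 4 7)(8 12 14)(15 17)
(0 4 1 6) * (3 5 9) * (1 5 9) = (0 4 5 1 6)(3 9) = [4, 6, 2, 9, 5, 1, 0, 7, 8, 3]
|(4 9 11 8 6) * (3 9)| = |(3 9 11 8 6 4)| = 6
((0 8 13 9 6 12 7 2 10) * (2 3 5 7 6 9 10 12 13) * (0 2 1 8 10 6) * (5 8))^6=(13)(0 2)(1 5 7 3 8)(10 12)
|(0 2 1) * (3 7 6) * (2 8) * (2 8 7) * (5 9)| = 6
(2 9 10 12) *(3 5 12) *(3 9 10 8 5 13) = (2 10 9 8 5 12)(3 13) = [0, 1, 10, 13, 4, 12, 6, 7, 5, 8, 9, 11, 2, 3]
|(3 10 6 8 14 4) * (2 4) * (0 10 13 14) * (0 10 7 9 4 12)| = 9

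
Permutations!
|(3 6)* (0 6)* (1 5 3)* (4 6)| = |(0 4 6 1 5 3)| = 6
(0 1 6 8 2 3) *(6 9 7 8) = (0 1 9 7 8 2 3) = [1, 9, 3, 0, 4, 5, 6, 8, 2, 7]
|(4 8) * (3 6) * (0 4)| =6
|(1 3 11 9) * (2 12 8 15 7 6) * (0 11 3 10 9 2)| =24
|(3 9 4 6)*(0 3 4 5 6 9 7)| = |(0 3 7)(4 9 5 6)| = 12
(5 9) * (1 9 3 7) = [0, 9, 2, 7, 4, 3, 6, 1, 8, 5] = (1 9 5 3 7)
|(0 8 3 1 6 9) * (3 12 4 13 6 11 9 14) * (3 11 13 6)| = 24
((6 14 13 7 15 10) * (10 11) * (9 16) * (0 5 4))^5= (0 4 5)(6 11 7 14 10 15 13)(9 16)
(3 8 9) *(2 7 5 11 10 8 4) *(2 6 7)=(3 4 6 7 5 11 10 8 9)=[0, 1, 2, 4, 6, 11, 7, 5, 9, 3, 8, 10]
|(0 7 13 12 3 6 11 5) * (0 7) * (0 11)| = 8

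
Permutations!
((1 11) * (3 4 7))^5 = (1 11)(3 7 4)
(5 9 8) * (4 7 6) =[0, 1, 2, 3, 7, 9, 4, 6, 5, 8] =(4 7 6)(5 9 8)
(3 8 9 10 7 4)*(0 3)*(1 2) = [3, 2, 1, 8, 0, 5, 6, 4, 9, 10, 7] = (0 3 8 9 10 7 4)(1 2)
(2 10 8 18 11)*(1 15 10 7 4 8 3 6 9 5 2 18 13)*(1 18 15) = (2 7 4 8 13 18 11 15 10 3 6 9 5) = [0, 1, 7, 6, 8, 2, 9, 4, 13, 5, 3, 15, 12, 18, 14, 10, 16, 17, 11]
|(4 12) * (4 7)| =|(4 12 7)| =3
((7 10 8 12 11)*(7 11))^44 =((7 10 8 12))^44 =(12)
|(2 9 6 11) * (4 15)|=4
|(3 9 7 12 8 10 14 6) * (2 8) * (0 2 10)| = |(0 2 8)(3 9 7 12 10 14 6)| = 21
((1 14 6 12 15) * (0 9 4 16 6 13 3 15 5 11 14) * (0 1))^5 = ((0 9 4 16 6 12 5 11 14 13 3 15))^5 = (0 12 3 16 14 9 5 15 6 13 4 11)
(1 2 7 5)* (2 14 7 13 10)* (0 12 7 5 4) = (0 12 7 4)(1 14 5)(2 13 10) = [12, 14, 13, 3, 0, 1, 6, 4, 8, 9, 2, 11, 7, 10, 5]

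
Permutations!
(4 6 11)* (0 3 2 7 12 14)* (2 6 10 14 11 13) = (0 3 6 13 2 7 12 11 4 10 14) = [3, 1, 7, 6, 10, 5, 13, 12, 8, 9, 14, 4, 11, 2, 0]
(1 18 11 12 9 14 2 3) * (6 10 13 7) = (1 18 11 12 9 14 2 3)(6 10 13 7) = [0, 18, 3, 1, 4, 5, 10, 6, 8, 14, 13, 12, 9, 7, 2, 15, 16, 17, 11]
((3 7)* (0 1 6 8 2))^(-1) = (0 2 8 6 1)(3 7)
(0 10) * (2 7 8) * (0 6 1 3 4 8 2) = (0 10 6 1 3 4 8)(2 7) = [10, 3, 7, 4, 8, 5, 1, 2, 0, 9, 6]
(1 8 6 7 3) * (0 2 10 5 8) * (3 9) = [2, 0, 10, 1, 4, 8, 7, 9, 6, 3, 5] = (0 2 10 5 8 6 7 9 3 1)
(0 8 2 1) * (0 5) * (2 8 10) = (0 10 2 1 5) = [10, 5, 1, 3, 4, 0, 6, 7, 8, 9, 2]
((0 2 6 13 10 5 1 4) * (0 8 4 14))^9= (0 2 6 13 10 5 1 14)(4 8)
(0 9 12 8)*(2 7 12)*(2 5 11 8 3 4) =(0 9 5 11 8)(2 7 12 3 4) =[9, 1, 7, 4, 2, 11, 6, 12, 0, 5, 10, 8, 3]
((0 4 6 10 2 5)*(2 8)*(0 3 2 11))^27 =((0 4 6 10 8 11)(2 5 3))^27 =(0 10)(4 8)(6 11)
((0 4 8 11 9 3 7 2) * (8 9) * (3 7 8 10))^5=((0 4 9 7 2)(3 8 11 10))^5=(3 8 11 10)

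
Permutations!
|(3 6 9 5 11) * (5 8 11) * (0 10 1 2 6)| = 9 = |(0 10 1 2 6 9 8 11 3)|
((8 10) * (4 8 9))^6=((4 8 10 9))^6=(4 10)(8 9)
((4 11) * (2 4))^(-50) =((2 4 11))^(-50) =(2 4 11)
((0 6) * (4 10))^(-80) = ((0 6)(4 10))^(-80) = (10)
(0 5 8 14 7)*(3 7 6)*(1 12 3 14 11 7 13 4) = (0 5 8 11 7)(1 12 3 13 4)(6 14) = [5, 12, 2, 13, 1, 8, 14, 0, 11, 9, 10, 7, 3, 4, 6]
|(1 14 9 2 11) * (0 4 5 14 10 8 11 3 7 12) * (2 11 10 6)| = |(0 4 5 14 9 11 1 6 2 3 7 12)(8 10)| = 12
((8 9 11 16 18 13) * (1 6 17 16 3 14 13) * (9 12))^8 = ((1 6 17 16 18)(3 14 13 8 12 9 11))^8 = (1 16 6 18 17)(3 14 13 8 12 9 11)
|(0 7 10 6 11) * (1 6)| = 6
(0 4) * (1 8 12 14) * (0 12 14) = (0 4 12)(1 8 14) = [4, 8, 2, 3, 12, 5, 6, 7, 14, 9, 10, 11, 0, 13, 1]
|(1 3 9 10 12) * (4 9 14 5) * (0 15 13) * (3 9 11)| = |(0 15 13)(1 9 10 12)(3 14 5 4 11)| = 60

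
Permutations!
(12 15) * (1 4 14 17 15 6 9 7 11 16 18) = (1 4 14 17 15 12 6 9 7 11 16 18) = [0, 4, 2, 3, 14, 5, 9, 11, 8, 7, 10, 16, 6, 13, 17, 12, 18, 15, 1]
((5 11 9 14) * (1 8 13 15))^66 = (1 13)(5 9)(8 15)(11 14)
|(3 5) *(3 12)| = 3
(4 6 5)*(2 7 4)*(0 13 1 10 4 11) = (0 13 1 10 4 6 5 2 7 11) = [13, 10, 7, 3, 6, 2, 5, 11, 8, 9, 4, 0, 12, 1]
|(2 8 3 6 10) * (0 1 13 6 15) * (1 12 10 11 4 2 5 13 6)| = 13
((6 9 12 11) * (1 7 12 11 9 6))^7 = (1 12 11 7 9)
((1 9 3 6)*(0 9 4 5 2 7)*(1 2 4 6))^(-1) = (0 7 2 6 1 3 9)(4 5)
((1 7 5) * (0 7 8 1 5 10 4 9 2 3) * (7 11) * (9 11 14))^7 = ((0 14 9 2 3)(1 8)(4 11 7 10))^7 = (0 9 3 14 2)(1 8)(4 10 7 11)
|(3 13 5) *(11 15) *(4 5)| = 4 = |(3 13 4 5)(11 15)|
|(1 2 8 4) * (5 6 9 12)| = 4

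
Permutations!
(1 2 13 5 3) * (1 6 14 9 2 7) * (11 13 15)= (1 7)(2 15 11 13 5 3 6 14 9)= [0, 7, 15, 6, 4, 3, 14, 1, 8, 2, 10, 13, 12, 5, 9, 11]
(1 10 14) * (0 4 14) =(0 4 14 1 10) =[4, 10, 2, 3, 14, 5, 6, 7, 8, 9, 0, 11, 12, 13, 1]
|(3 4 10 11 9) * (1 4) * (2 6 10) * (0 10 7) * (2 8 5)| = |(0 10 11 9 3 1 4 8 5 2 6 7)| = 12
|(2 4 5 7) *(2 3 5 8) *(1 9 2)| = 15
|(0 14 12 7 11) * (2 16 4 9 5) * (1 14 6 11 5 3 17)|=33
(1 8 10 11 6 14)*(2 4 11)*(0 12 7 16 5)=(0 12 7 16 5)(1 8 10 2 4 11 6 14)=[12, 8, 4, 3, 11, 0, 14, 16, 10, 9, 2, 6, 7, 13, 1, 15, 5]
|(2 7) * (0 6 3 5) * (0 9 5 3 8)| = |(0 6 8)(2 7)(5 9)| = 6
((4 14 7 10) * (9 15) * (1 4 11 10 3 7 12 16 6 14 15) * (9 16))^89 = ((1 4 15 16 6 14 12 9)(3 7)(10 11))^89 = (1 4 15 16 6 14 12 9)(3 7)(10 11)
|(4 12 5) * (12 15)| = 4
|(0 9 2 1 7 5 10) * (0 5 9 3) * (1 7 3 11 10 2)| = |(0 11 10 5 2 7 9 1 3)| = 9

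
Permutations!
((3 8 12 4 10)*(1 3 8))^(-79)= ((1 3)(4 10 8 12))^(-79)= (1 3)(4 10 8 12)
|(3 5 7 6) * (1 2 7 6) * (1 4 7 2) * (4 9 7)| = |(3 5 6)(7 9)| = 6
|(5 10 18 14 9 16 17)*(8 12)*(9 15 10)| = 4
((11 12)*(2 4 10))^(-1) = (2 10 4)(11 12)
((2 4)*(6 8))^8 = ((2 4)(6 8))^8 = (8)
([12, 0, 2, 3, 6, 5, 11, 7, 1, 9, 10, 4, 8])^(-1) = (0 1 8 12)(4 11 6)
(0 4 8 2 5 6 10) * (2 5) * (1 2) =(0 4 8 5 6 10)(1 2) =[4, 2, 1, 3, 8, 6, 10, 7, 5, 9, 0]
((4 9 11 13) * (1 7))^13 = (1 7)(4 9 11 13)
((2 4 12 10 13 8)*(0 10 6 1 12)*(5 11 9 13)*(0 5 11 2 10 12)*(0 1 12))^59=((2 4 5)(6 12)(8 10 11 9 13))^59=(2 5 4)(6 12)(8 13 9 11 10)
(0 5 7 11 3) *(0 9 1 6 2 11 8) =(0 5 7 8)(1 6 2 11 3 9) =[5, 6, 11, 9, 4, 7, 2, 8, 0, 1, 10, 3]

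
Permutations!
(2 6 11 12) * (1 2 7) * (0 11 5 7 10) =(0 11 12 10)(1 2 6 5 7) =[11, 2, 6, 3, 4, 7, 5, 1, 8, 9, 0, 12, 10]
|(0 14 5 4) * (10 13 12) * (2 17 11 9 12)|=|(0 14 5 4)(2 17 11 9 12 10 13)|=28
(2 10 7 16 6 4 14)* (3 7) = [0, 1, 10, 7, 14, 5, 4, 16, 8, 9, 3, 11, 12, 13, 2, 15, 6] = (2 10 3 7 16 6 4 14)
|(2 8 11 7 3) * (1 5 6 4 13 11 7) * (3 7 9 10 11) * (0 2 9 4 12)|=13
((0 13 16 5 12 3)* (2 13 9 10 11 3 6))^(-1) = (0 3 11 10 9)(2 6 12 5 16 13)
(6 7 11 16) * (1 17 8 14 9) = (1 17 8 14 9)(6 7 11 16) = [0, 17, 2, 3, 4, 5, 7, 11, 14, 1, 10, 16, 12, 13, 9, 15, 6, 8]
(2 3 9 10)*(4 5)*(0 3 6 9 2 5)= [3, 1, 6, 2, 0, 4, 9, 7, 8, 10, 5]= (0 3 2 6 9 10 5 4)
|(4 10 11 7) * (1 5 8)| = |(1 5 8)(4 10 11 7)| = 12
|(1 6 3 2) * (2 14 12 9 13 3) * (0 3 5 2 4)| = |(0 3 14 12 9 13 5 2 1 6 4)| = 11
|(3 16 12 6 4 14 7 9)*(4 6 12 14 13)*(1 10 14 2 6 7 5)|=|(1 10 14 5)(2 6 7 9 3 16)(4 13)|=12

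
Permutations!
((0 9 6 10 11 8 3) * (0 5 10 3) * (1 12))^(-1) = (0 8 11 10 5 3 6 9)(1 12) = ((0 9 6 3 5 10 11 8)(1 12))^(-1)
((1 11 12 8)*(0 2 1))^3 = (0 11)(1 8)(2 12)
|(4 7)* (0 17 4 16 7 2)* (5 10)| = 4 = |(0 17 4 2)(5 10)(7 16)|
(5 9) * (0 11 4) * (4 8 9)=(0 11 8 9 5 4)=[11, 1, 2, 3, 0, 4, 6, 7, 9, 5, 10, 8]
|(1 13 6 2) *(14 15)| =4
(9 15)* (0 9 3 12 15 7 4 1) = [9, 0, 2, 12, 1, 5, 6, 4, 8, 7, 10, 11, 15, 13, 14, 3] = (0 9 7 4 1)(3 12 15)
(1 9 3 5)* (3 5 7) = (1 9 5)(3 7) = [0, 9, 2, 7, 4, 1, 6, 3, 8, 5]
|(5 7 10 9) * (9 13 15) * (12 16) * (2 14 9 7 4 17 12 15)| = |(2 14 9 5 4 17 12 16 15 7 10 13)| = 12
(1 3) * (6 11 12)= (1 3)(6 11 12)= [0, 3, 2, 1, 4, 5, 11, 7, 8, 9, 10, 12, 6]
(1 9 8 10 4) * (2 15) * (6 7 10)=[0, 9, 15, 3, 1, 5, 7, 10, 6, 8, 4, 11, 12, 13, 14, 2]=(1 9 8 6 7 10 4)(2 15)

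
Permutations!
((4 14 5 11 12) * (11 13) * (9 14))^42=((4 9 14 5 13 11 12))^42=(14)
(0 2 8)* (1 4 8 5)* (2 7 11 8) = (0 7 11 8)(1 4 2 5) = [7, 4, 5, 3, 2, 1, 6, 11, 0, 9, 10, 8]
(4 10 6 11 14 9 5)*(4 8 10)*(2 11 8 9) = (2 11 14)(5 9)(6 8 10) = [0, 1, 11, 3, 4, 9, 8, 7, 10, 5, 6, 14, 12, 13, 2]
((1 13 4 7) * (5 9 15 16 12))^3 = ((1 13 4 7)(5 9 15 16 12))^3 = (1 7 4 13)(5 16 9 12 15)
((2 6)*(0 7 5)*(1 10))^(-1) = ((0 7 5)(1 10)(2 6))^(-1) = (0 5 7)(1 10)(2 6)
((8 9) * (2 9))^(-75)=(9)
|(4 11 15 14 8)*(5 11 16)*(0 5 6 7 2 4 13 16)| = 12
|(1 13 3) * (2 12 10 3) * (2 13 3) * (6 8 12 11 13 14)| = 8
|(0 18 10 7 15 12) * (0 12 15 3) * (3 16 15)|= 7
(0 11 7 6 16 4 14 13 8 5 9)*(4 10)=[11, 1, 2, 3, 14, 9, 16, 6, 5, 0, 4, 7, 12, 8, 13, 15, 10]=(0 11 7 6 16 10 4 14 13 8 5 9)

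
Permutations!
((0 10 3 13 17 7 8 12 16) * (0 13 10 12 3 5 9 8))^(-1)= ((0 12 16 13 17 7)(3 10 5 9 8))^(-1)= (0 7 17 13 16 12)(3 8 9 5 10)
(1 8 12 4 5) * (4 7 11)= (1 8 12 7 11 4 5)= [0, 8, 2, 3, 5, 1, 6, 11, 12, 9, 10, 4, 7]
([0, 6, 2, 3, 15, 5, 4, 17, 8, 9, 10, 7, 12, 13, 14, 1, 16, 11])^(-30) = [0, 4, 2, 3, 1, 5, 15, 7, 8, 9, 10, 11, 12, 13, 14, 6, 16, 17]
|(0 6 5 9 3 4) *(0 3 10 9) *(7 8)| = 6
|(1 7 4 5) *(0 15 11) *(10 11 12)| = |(0 15 12 10 11)(1 7 4 5)| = 20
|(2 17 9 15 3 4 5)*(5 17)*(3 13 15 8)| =10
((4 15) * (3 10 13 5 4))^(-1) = (3 15 4 5 13 10)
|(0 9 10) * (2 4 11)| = |(0 9 10)(2 4 11)| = 3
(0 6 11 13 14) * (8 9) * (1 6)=(0 1 6 11 13 14)(8 9)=[1, 6, 2, 3, 4, 5, 11, 7, 9, 8, 10, 13, 12, 14, 0]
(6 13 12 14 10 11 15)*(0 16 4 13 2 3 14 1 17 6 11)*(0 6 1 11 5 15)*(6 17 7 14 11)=(0 16 4 13 12 6 2 3 11)(1 7 14 10 17)(5 15)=[16, 7, 3, 11, 13, 15, 2, 14, 8, 9, 17, 0, 6, 12, 10, 5, 4, 1]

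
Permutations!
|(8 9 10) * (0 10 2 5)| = 6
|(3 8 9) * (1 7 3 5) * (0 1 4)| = |(0 1 7 3 8 9 5 4)| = 8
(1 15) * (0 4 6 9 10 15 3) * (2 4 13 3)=(0 13 3)(1 2 4 6 9 10 15)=[13, 2, 4, 0, 6, 5, 9, 7, 8, 10, 15, 11, 12, 3, 14, 1]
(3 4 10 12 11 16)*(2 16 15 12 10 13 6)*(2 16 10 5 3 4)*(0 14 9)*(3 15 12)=[14, 1, 10, 2, 13, 15, 16, 7, 8, 0, 5, 12, 11, 6, 9, 3, 4]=(0 14 9)(2 10 5 15 3)(4 13 6 16)(11 12)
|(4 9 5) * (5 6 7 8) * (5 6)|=3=|(4 9 5)(6 7 8)|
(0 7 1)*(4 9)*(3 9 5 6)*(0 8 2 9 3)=(0 7 1 8 2 9 4 5 6)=[7, 8, 9, 3, 5, 6, 0, 1, 2, 4]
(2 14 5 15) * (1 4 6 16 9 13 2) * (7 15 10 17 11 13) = (1 4 6 16 9 7 15)(2 14 5 10 17 11 13) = [0, 4, 14, 3, 6, 10, 16, 15, 8, 7, 17, 13, 12, 2, 5, 1, 9, 11]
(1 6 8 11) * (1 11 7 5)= (11)(1 6 8 7 5)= [0, 6, 2, 3, 4, 1, 8, 5, 7, 9, 10, 11]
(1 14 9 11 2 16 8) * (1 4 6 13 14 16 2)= [0, 16, 2, 3, 6, 5, 13, 7, 4, 11, 10, 1, 12, 14, 9, 15, 8]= (1 16 8 4 6 13 14 9 11)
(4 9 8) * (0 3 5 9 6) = (0 3 5 9 8 4 6) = [3, 1, 2, 5, 6, 9, 0, 7, 4, 8]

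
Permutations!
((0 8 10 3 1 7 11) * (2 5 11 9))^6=(0 9 10 5 1)(2 3 11 7 8)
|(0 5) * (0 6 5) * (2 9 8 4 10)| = 10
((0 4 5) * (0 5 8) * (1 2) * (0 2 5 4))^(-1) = (1 2 8 4 5)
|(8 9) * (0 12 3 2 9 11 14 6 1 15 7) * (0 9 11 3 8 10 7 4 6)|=84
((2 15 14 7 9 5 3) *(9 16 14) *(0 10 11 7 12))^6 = (0 12 14 16 7 11 10)(2 15 9 5 3)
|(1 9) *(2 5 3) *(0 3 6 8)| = 6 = |(0 3 2 5 6 8)(1 9)|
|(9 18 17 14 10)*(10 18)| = 6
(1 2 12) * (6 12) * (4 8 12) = (1 2 6 4 8 12) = [0, 2, 6, 3, 8, 5, 4, 7, 12, 9, 10, 11, 1]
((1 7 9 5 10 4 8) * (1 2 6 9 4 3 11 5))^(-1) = ((1 7 4 8 2 6 9)(3 11 5 10))^(-1) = (1 9 6 2 8 4 7)(3 10 5 11)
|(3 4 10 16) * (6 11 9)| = |(3 4 10 16)(6 11 9)| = 12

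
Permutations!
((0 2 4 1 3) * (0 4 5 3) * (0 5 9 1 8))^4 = (0 5)(1 8)(2 3)(4 9)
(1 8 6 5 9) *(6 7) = (1 8 7 6 5 9) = [0, 8, 2, 3, 4, 9, 5, 6, 7, 1]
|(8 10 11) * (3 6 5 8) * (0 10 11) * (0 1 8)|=|(0 10 1 8 11 3 6 5)|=8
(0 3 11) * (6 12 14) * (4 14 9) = [3, 1, 2, 11, 14, 5, 12, 7, 8, 4, 10, 0, 9, 13, 6] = (0 3 11)(4 14 6 12 9)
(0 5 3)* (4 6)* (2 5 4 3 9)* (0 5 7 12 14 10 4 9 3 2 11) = (0 9 11)(2 7 12 14 10 4 6)(3 5) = [9, 1, 7, 5, 6, 3, 2, 12, 8, 11, 4, 0, 14, 13, 10]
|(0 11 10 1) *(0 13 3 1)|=|(0 11 10)(1 13 3)|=3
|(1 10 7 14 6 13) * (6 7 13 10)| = |(1 6 10 13)(7 14)| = 4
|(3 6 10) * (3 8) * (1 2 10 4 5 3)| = 4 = |(1 2 10 8)(3 6 4 5)|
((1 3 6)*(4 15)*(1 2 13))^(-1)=((1 3 6 2 13)(4 15))^(-1)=(1 13 2 6 3)(4 15)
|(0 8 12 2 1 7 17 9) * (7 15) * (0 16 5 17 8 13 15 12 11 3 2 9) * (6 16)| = 15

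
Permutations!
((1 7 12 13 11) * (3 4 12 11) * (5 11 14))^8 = (1 5 7 11 14)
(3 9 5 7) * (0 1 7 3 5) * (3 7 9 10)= (0 1 9)(3 10)(5 7)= [1, 9, 2, 10, 4, 7, 6, 5, 8, 0, 3]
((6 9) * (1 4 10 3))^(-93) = ((1 4 10 3)(6 9))^(-93) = (1 3 10 4)(6 9)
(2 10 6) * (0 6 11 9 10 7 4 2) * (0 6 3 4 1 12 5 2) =(0 3 4)(1 12 5 2 7)(9 10 11) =[3, 12, 7, 4, 0, 2, 6, 1, 8, 10, 11, 9, 5]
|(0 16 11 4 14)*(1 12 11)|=|(0 16 1 12 11 4 14)|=7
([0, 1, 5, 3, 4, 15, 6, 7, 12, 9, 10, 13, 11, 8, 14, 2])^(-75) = [0, 1, 2, 3, 4, 5, 6, 7, 12, 9, 10, 13, 11, 8, 14, 15]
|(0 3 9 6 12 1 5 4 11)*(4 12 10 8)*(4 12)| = |(0 3 9 6 10 8 12 1 5 4 11)| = 11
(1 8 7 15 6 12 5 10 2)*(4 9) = (1 8 7 15 6 12 5 10 2)(4 9) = [0, 8, 1, 3, 9, 10, 12, 15, 7, 4, 2, 11, 5, 13, 14, 6]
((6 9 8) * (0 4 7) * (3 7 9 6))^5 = (0 7 3 8 9 4)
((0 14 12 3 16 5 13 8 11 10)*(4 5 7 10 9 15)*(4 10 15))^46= (0 15 16 12)(3 14 10 7)(4 11 13)(5 9 8)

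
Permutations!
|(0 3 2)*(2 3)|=2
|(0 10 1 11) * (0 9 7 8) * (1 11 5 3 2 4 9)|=11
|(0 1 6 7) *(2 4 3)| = 12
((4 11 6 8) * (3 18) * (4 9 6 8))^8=(18)(4 9 11 6 8)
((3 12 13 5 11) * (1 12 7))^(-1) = (1 7 3 11 5 13 12)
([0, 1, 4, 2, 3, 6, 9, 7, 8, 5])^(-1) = (2 3 4)(5 9 6)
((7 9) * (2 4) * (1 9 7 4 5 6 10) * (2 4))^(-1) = (1 10 6 5 2 9)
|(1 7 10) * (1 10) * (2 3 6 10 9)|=10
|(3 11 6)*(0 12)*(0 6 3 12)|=|(3 11)(6 12)|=2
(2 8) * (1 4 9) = (1 4 9)(2 8) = [0, 4, 8, 3, 9, 5, 6, 7, 2, 1]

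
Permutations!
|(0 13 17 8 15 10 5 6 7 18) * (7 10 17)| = 12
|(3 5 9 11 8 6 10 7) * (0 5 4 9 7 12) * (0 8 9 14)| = 12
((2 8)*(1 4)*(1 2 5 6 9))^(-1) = ((1 4 2 8 5 6 9))^(-1) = (1 9 6 5 8 2 4)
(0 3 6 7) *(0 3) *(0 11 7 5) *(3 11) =(0 3 6 5)(7 11) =[3, 1, 2, 6, 4, 0, 5, 11, 8, 9, 10, 7]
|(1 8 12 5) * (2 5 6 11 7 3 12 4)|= 5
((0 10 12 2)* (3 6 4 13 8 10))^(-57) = ((0 3 6 4 13 8 10 12 2))^(-57) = (0 10 4)(2 8 6)(3 12 13)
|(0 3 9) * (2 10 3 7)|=6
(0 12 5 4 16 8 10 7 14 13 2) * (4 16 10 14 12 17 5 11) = (0 17 5 16 8 14 13 2)(4 10 7 12 11) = [17, 1, 0, 3, 10, 16, 6, 12, 14, 9, 7, 4, 11, 2, 13, 15, 8, 5]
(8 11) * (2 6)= [0, 1, 6, 3, 4, 5, 2, 7, 11, 9, 10, 8]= (2 6)(8 11)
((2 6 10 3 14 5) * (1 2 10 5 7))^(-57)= (1 7 14 3 10 5 6 2)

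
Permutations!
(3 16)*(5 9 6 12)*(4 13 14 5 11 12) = [0, 1, 2, 16, 13, 9, 4, 7, 8, 6, 10, 12, 11, 14, 5, 15, 3] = (3 16)(4 13 14 5 9 6)(11 12)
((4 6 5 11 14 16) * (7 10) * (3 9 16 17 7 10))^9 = (3 7 17 14 11 5 6 4 16 9)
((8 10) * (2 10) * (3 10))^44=(10)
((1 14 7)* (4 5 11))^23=(1 7 14)(4 11 5)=((1 14 7)(4 5 11))^23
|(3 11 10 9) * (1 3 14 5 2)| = 8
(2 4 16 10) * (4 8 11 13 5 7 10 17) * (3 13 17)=(2 8 11 17 4 16 3 13 5 7 10)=[0, 1, 8, 13, 16, 7, 6, 10, 11, 9, 2, 17, 12, 5, 14, 15, 3, 4]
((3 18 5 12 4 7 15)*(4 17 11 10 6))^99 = (18)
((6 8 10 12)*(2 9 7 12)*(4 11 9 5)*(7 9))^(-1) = (2 10 8 6 12 7 11 4 5)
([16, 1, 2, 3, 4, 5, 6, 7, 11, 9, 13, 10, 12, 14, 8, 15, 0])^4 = (16)(8 14 13 10 11)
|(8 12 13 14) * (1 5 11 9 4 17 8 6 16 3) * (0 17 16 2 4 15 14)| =|(0 17 8 12 13)(1 5 11 9 15 14 6 2 4 16 3)| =55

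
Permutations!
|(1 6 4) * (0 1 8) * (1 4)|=6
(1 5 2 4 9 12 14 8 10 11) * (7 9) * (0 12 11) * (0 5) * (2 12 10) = [10, 0, 4, 3, 7, 12, 6, 9, 2, 11, 5, 1, 14, 13, 8] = (0 10 5 12 14 8 2 4 7 9 11 1)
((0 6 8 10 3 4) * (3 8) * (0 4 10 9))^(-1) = (0 9 8 10 3 6)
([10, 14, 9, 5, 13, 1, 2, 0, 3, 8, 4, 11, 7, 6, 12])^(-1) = (0 7 12 14 1 5 3 8 9 2 6 13 4 10)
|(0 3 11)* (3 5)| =4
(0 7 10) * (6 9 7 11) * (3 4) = (0 11 6 9 7 10)(3 4) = [11, 1, 2, 4, 3, 5, 9, 10, 8, 7, 0, 6]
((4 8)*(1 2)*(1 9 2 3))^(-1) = (1 3)(2 9)(4 8)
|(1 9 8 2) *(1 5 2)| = |(1 9 8)(2 5)| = 6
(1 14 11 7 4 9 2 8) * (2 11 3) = [0, 14, 8, 2, 9, 5, 6, 4, 1, 11, 10, 7, 12, 13, 3] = (1 14 3 2 8)(4 9 11 7)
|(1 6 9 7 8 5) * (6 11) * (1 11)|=6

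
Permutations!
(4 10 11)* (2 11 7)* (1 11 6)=[0, 11, 6, 3, 10, 5, 1, 2, 8, 9, 7, 4]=(1 11 4 10 7 2 6)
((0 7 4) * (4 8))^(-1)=(0 4 8 7)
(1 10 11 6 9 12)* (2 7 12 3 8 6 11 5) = (1 10 5 2 7 12)(3 8 6 9) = [0, 10, 7, 8, 4, 2, 9, 12, 6, 3, 5, 11, 1]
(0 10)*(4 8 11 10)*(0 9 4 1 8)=(0 1 8 11 10 9 4)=[1, 8, 2, 3, 0, 5, 6, 7, 11, 4, 9, 10]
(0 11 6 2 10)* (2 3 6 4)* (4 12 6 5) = [11, 1, 10, 5, 2, 4, 3, 7, 8, 9, 0, 12, 6] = (0 11 12 6 3 5 4 2 10)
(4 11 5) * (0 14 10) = (0 14 10)(4 11 5) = [14, 1, 2, 3, 11, 4, 6, 7, 8, 9, 0, 5, 12, 13, 10]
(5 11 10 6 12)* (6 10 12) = (5 11 12) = [0, 1, 2, 3, 4, 11, 6, 7, 8, 9, 10, 12, 5]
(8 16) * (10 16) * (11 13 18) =(8 10 16)(11 13 18) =[0, 1, 2, 3, 4, 5, 6, 7, 10, 9, 16, 13, 12, 18, 14, 15, 8, 17, 11]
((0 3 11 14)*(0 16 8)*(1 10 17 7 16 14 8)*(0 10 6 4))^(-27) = ((0 3 11 8 10 17 7 16 1 6 4))^(-27) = (0 7 3 16 11 1 8 6 10 4 17)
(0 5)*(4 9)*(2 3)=(0 5)(2 3)(4 9)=[5, 1, 3, 2, 9, 0, 6, 7, 8, 4]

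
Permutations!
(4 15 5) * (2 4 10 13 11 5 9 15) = (2 4)(5 10 13 11)(9 15) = [0, 1, 4, 3, 2, 10, 6, 7, 8, 15, 13, 5, 12, 11, 14, 9]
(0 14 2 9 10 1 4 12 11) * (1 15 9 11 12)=(0 14 2 11)(1 4)(9 10 15)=[14, 4, 11, 3, 1, 5, 6, 7, 8, 10, 15, 0, 12, 13, 2, 9]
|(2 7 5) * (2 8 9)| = |(2 7 5 8 9)| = 5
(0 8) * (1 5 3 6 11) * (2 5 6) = (0 8)(1 6 11)(2 5 3) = [8, 6, 5, 2, 4, 3, 11, 7, 0, 9, 10, 1]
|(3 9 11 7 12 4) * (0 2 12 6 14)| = 10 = |(0 2 12 4 3 9 11 7 6 14)|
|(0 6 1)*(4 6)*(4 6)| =3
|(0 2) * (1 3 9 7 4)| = |(0 2)(1 3 9 7 4)| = 10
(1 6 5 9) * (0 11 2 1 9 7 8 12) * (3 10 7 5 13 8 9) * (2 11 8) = (0 8 12)(1 6 13 2)(3 10 7 9) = [8, 6, 1, 10, 4, 5, 13, 9, 12, 3, 7, 11, 0, 2]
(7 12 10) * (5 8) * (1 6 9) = (1 6 9)(5 8)(7 12 10) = [0, 6, 2, 3, 4, 8, 9, 12, 5, 1, 7, 11, 10]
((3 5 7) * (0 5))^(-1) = ((0 5 7 3))^(-1) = (0 3 7 5)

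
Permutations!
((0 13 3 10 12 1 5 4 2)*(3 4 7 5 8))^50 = (0 4)(2 13)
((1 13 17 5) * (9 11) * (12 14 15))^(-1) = ((1 13 17 5)(9 11)(12 14 15))^(-1) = (1 5 17 13)(9 11)(12 15 14)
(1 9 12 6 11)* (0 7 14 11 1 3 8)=(0 7 14 11 3 8)(1 9 12 6)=[7, 9, 2, 8, 4, 5, 1, 14, 0, 12, 10, 3, 6, 13, 11]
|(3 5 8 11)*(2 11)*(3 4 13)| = 7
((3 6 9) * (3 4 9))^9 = ((3 6)(4 9))^9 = (3 6)(4 9)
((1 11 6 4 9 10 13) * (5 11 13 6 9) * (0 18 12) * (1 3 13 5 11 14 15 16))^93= (18)(1 15 5 16 14)(3 13)(4 10 11 6 9)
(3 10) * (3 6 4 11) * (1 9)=(1 9)(3 10 6 4 11)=[0, 9, 2, 10, 11, 5, 4, 7, 8, 1, 6, 3]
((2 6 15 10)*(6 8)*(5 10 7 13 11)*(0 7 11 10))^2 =(0 13 2 6 11)(5 7 10 8 15)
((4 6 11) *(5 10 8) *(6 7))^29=((4 7 6 11)(5 10 8))^29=(4 7 6 11)(5 8 10)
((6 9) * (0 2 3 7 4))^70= (9)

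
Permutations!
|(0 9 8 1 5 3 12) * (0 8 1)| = |(0 9 1 5 3 12 8)| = 7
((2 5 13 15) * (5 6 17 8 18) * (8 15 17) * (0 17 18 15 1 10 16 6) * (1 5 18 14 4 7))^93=((18)(0 17 5 13 14 4 7 1 10 16 6 8 15 2))^93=(18)(0 16 14 2 10 13 15 1 5 8 7 17 6 4)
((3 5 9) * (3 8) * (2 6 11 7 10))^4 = (2 10 7 11 6)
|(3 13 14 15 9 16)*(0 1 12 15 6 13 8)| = |(0 1 12 15 9 16 3 8)(6 13 14)| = 24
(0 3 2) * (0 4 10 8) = (0 3 2 4 10 8) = [3, 1, 4, 2, 10, 5, 6, 7, 0, 9, 8]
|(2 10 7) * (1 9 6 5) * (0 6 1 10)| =|(0 6 5 10 7 2)(1 9)| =6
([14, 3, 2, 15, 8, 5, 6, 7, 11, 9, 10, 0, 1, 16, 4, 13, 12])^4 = [11, 16, 2, 12, 14, 5, 6, 7, 4, 9, 10, 8, 13, 3, 0, 1, 15]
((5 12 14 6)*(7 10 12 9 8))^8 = (14)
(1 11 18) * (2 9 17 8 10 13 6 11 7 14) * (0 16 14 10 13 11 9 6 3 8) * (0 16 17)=(0 17 16 14 2 6 9)(1 7 10 11 18)(3 8 13)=[17, 7, 6, 8, 4, 5, 9, 10, 13, 0, 11, 18, 12, 3, 2, 15, 14, 16, 1]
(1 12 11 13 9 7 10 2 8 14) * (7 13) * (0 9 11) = (0 9 13 11 7 10 2 8 14 1 12) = [9, 12, 8, 3, 4, 5, 6, 10, 14, 13, 2, 7, 0, 11, 1]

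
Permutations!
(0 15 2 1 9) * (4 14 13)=(0 15 2 1 9)(4 14 13)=[15, 9, 1, 3, 14, 5, 6, 7, 8, 0, 10, 11, 12, 4, 13, 2]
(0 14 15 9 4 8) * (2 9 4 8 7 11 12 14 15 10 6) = (0 15 4 7 11 12 14 10 6 2 9 8) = [15, 1, 9, 3, 7, 5, 2, 11, 0, 8, 6, 12, 14, 13, 10, 4]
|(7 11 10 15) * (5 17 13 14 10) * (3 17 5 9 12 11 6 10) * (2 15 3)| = 9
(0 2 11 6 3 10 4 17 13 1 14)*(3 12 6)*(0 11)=(0 2)(1 14 11 3 10 4 17 13)(6 12)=[2, 14, 0, 10, 17, 5, 12, 7, 8, 9, 4, 3, 6, 1, 11, 15, 16, 13]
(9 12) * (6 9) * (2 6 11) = (2 6 9 12 11) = [0, 1, 6, 3, 4, 5, 9, 7, 8, 12, 10, 2, 11]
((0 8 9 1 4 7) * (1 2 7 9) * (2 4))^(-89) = (0 8 1 2 7)(4 9)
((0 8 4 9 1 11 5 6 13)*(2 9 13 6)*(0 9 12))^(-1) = (0 12 2 5 11 1 9 13 4 8)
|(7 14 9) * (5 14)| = 4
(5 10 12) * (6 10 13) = [0, 1, 2, 3, 4, 13, 10, 7, 8, 9, 12, 11, 5, 6] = (5 13 6 10 12)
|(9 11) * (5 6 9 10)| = 5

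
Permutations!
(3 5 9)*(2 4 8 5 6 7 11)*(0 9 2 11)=(11)(0 9 3 6 7)(2 4 8 5)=[9, 1, 4, 6, 8, 2, 7, 0, 5, 3, 10, 11]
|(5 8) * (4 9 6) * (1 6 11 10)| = |(1 6 4 9 11 10)(5 8)| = 6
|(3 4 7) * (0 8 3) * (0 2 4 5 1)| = 15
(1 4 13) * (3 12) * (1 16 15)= [0, 4, 2, 12, 13, 5, 6, 7, 8, 9, 10, 11, 3, 16, 14, 1, 15]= (1 4 13 16 15)(3 12)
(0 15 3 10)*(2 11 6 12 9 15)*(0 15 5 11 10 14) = (0 2 10 15 3 14)(5 11 6 12 9) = [2, 1, 10, 14, 4, 11, 12, 7, 8, 5, 15, 6, 9, 13, 0, 3]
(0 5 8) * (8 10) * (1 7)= (0 5 10 8)(1 7)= [5, 7, 2, 3, 4, 10, 6, 1, 0, 9, 8]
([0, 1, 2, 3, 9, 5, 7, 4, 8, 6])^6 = (4 6)(7 9)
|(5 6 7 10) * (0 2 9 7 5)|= 10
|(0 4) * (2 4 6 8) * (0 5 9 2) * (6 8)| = |(0 8)(2 4 5 9)| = 4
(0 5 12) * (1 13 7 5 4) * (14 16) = [4, 13, 2, 3, 1, 12, 6, 5, 8, 9, 10, 11, 0, 7, 16, 15, 14] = (0 4 1 13 7 5 12)(14 16)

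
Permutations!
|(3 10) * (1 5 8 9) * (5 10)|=|(1 10 3 5 8 9)|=6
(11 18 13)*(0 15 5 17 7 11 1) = [15, 0, 2, 3, 4, 17, 6, 11, 8, 9, 10, 18, 12, 1, 14, 5, 16, 7, 13] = (0 15 5 17 7 11 18 13 1)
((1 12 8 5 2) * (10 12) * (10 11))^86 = ((1 11 10 12 8 5 2))^86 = (1 10 8 2 11 12 5)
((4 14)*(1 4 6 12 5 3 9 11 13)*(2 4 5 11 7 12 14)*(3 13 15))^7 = ((1 5 13)(2 4)(3 9 7 12 11 15)(6 14))^7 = (1 5 13)(2 4)(3 9 7 12 11 15)(6 14)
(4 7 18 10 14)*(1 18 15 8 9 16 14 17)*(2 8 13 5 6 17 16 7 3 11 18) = [0, 2, 8, 11, 3, 6, 17, 15, 9, 7, 16, 18, 12, 5, 4, 13, 14, 1, 10] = (1 2 8 9 7 15 13 5 6 17)(3 11 18 10 16 14 4)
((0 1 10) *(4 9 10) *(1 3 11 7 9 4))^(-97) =(0 10 9 7 11 3)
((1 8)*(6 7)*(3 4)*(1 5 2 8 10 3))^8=((1 10 3 4)(2 8 5)(6 7))^8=(10)(2 5 8)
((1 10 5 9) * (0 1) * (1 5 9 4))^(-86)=(0 10 4)(1 5 9)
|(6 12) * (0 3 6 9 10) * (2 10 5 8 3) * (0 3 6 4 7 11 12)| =12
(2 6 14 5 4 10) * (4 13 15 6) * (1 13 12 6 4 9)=(1 13 15 4 10 2 9)(5 12 6 14)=[0, 13, 9, 3, 10, 12, 14, 7, 8, 1, 2, 11, 6, 15, 5, 4]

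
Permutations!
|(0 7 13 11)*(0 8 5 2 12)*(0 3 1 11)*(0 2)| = 10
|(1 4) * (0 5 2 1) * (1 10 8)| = |(0 5 2 10 8 1 4)| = 7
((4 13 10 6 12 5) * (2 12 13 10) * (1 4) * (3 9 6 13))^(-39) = (1 13 5 10 12 4 2)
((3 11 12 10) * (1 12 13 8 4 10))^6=(13)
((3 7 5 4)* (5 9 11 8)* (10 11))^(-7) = (3 7 9 10 11 8 5 4)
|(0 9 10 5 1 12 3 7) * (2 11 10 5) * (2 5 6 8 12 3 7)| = |(0 9 6 8 12 7)(1 3 2 11 10 5)| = 6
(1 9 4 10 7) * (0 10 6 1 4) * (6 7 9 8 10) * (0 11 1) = [6, 8, 2, 3, 7, 5, 0, 4, 10, 11, 9, 1] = (0 6)(1 8 10 9 11)(4 7)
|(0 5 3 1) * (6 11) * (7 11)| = 12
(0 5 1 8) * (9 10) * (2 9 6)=(0 5 1 8)(2 9 10 6)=[5, 8, 9, 3, 4, 1, 2, 7, 0, 10, 6]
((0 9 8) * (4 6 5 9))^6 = (9)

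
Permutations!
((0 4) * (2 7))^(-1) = ((0 4)(2 7))^(-1) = (0 4)(2 7)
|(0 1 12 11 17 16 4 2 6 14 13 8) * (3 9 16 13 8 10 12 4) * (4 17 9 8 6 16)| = |(0 1 17 13 10 12 11 9 4 2 16 3 8)(6 14)| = 26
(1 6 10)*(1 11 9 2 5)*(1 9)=(1 6 10 11)(2 5 9)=[0, 6, 5, 3, 4, 9, 10, 7, 8, 2, 11, 1]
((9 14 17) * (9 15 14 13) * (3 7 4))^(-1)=(3 4 7)(9 13)(14 15 17)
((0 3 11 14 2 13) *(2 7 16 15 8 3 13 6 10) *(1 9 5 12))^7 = ((0 13)(1 9 5 12)(2 6 10)(3 11 14 7 16 15 8))^7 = (16)(0 13)(1 12 5 9)(2 6 10)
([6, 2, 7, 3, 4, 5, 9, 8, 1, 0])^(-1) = [9, 8, 1, 3, 4, 5, 0, 2, 7, 6]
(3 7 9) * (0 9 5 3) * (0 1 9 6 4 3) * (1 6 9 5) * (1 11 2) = (0 9 6 4 3 7 11 2 1 5) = [9, 5, 1, 7, 3, 0, 4, 11, 8, 6, 10, 2]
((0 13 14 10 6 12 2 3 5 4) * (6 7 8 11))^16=((0 13 14 10 7 8 11 6 12 2 3 5 4))^16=(0 10 11 2 4 14 8 12 5 13 7 6 3)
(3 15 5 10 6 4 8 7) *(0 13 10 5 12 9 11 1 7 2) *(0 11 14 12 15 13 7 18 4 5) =(0 7 3 13 10 6 5)(1 18 4 8 2 11)(9 14 12) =[7, 18, 11, 13, 8, 0, 5, 3, 2, 14, 6, 1, 9, 10, 12, 15, 16, 17, 4]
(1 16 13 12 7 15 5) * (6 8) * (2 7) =(1 16 13 12 2 7 15 5)(6 8) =[0, 16, 7, 3, 4, 1, 8, 15, 6, 9, 10, 11, 2, 12, 14, 5, 13]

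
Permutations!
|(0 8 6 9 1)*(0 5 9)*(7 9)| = |(0 8 6)(1 5 7 9)| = 12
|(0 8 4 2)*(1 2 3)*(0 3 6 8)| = |(1 2 3)(4 6 8)| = 3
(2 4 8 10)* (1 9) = (1 9)(2 4 8 10) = [0, 9, 4, 3, 8, 5, 6, 7, 10, 1, 2]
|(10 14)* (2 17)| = 2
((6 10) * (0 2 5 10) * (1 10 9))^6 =(0 6 10 1 9 5 2)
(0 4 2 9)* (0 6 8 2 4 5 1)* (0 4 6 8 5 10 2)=(0 10 2 9 8)(1 4 6 5)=[10, 4, 9, 3, 6, 1, 5, 7, 0, 8, 2]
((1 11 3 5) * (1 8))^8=(1 5 11 8 3)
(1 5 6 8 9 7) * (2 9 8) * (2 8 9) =(1 5 6 8 9 7) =[0, 5, 2, 3, 4, 6, 8, 1, 9, 7]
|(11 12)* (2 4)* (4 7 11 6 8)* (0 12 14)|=9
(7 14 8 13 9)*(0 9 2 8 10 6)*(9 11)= [11, 1, 8, 3, 4, 5, 0, 14, 13, 7, 6, 9, 12, 2, 10]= (0 11 9 7 14 10 6)(2 8 13)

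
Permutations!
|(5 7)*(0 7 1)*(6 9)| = 4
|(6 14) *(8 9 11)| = |(6 14)(8 9 11)| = 6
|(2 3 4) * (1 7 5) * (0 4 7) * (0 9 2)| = 6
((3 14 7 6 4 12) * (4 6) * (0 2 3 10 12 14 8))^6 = ((0 2 3 8)(4 14 7)(10 12))^6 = (14)(0 3)(2 8)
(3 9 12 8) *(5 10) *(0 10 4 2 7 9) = (0 10 5 4 2 7 9 12 8 3) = [10, 1, 7, 0, 2, 4, 6, 9, 3, 12, 5, 11, 8]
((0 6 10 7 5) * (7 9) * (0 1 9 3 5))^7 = ((0 6 10 3 5 1 9 7))^7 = (0 7 9 1 5 3 10 6)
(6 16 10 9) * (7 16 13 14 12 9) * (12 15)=(6 13 14 15 12 9)(7 16 10)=[0, 1, 2, 3, 4, 5, 13, 16, 8, 6, 7, 11, 9, 14, 15, 12, 10]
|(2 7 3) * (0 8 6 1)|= 12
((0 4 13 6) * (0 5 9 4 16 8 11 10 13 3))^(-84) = (0 10 9 16 13 4 8 6 3 11 5)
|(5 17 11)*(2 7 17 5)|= |(2 7 17 11)|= 4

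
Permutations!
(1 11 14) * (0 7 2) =(0 7 2)(1 11 14) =[7, 11, 0, 3, 4, 5, 6, 2, 8, 9, 10, 14, 12, 13, 1]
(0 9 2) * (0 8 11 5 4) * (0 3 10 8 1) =(0 9 2 1)(3 10 8 11 5 4) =[9, 0, 1, 10, 3, 4, 6, 7, 11, 2, 8, 5]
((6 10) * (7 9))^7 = (6 10)(7 9) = ((6 10)(7 9))^7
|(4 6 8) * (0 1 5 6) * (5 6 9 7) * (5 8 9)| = |(0 1 6 9 7 8 4)| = 7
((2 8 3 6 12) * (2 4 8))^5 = ((3 6 12 4 8))^5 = (12)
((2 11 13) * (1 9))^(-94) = (2 13 11) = ((1 9)(2 11 13))^(-94)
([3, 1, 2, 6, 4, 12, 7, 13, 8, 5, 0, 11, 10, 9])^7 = (0 12 9 7 3 10 5 13 6)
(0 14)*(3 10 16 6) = [14, 1, 2, 10, 4, 5, 3, 7, 8, 9, 16, 11, 12, 13, 0, 15, 6] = (0 14)(3 10 16 6)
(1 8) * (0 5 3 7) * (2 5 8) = (0 8 1 2 5 3 7) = [8, 2, 5, 7, 4, 3, 6, 0, 1]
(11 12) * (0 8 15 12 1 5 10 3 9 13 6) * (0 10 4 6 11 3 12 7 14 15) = (0 8)(1 5 4 6 10 12 3 9 13 11)(7 14 15) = [8, 5, 2, 9, 6, 4, 10, 14, 0, 13, 12, 1, 3, 11, 15, 7]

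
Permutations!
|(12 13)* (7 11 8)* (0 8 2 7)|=|(0 8)(2 7 11)(12 13)|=6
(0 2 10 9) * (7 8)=(0 2 10 9)(7 8)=[2, 1, 10, 3, 4, 5, 6, 8, 7, 0, 9]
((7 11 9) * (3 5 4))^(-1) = (3 4 5)(7 9 11)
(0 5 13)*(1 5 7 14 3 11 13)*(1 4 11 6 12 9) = (0 7 14 3 6 12 9 1 5 4 11 13) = [7, 5, 2, 6, 11, 4, 12, 14, 8, 1, 10, 13, 9, 0, 3]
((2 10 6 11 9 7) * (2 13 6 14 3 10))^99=((3 10 14)(6 11 9 7 13))^99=(14)(6 13 7 9 11)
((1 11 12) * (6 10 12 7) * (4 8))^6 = ((1 11 7 6 10 12)(4 8))^6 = (12)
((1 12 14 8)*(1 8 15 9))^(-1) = (1 9 15 14 12)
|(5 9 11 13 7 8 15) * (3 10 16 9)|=10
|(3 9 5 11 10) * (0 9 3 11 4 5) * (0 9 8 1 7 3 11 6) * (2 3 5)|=11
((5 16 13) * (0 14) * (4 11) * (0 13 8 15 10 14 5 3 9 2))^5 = (0 10 2 15 9 8 3 16 13 5 14)(4 11)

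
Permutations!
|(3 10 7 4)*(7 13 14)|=|(3 10 13 14 7 4)|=6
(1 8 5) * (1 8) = (5 8) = [0, 1, 2, 3, 4, 8, 6, 7, 5]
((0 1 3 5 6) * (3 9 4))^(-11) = ((0 1 9 4 3 5 6))^(-11) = (0 4 6 9 5 1 3)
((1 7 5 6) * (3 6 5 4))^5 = (7)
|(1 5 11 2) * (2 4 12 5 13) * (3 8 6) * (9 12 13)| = 24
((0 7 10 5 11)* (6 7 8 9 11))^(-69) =(0 11 9 8)(5 10 7 6)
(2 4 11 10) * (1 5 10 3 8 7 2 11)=[0, 5, 4, 8, 1, 10, 6, 2, 7, 9, 11, 3]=(1 5 10 11 3 8 7 2 4)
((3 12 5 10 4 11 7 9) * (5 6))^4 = ((3 12 6 5 10 4 11 7 9))^4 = (3 10 9 5 7 6 11 12 4)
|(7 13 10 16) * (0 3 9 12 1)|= |(0 3 9 12 1)(7 13 10 16)|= 20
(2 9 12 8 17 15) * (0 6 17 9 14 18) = [6, 1, 14, 3, 4, 5, 17, 7, 9, 12, 10, 11, 8, 13, 18, 2, 16, 15, 0] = (0 6 17 15 2 14 18)(8 9 12)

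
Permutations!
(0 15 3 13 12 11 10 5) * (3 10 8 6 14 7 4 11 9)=(0 15 10 5)(3 13 12 9)(4 11 8 6 14 7)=[15, 1, 2, 13, 11, 0, 14, 4, 6, 3, 5, 8, 9, 12, 7, 10]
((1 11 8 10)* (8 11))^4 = (11)(1 8 10)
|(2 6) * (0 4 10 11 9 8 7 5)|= |(0 4 10 11 9 8 7 5)(2 6)|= 8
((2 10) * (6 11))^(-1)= (2 10)(6 11)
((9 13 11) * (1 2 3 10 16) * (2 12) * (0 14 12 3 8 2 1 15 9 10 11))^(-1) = (0 13 9 15 16 10 11 3 1 12 14)(2 8)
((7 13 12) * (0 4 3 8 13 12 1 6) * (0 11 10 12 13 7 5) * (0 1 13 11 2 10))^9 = (13)(0 8)(1 10)(2 5)(3 11)(4 7)(6 12)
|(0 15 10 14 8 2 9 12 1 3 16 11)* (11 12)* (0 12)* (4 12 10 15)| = |(0 4 12 1 3 16)(2 9 11 10 14 8)| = 6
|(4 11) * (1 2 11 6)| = 5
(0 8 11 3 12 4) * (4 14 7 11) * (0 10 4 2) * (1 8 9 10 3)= (0 9 10 4 3 12 14 7 11 1 8 2)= [9, 8, 0, 12, 3, 5, 6, 11, 2, 10, 4, 1, 14, 13, 7]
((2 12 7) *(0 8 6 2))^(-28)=(0 6 12)(2 7 8)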